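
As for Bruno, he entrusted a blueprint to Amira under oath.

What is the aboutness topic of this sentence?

The construction explicitly marks "Bruno" as what the sentence is about — the topic.
The remainder of the clause is the comment (what is said about the topic).

Bruno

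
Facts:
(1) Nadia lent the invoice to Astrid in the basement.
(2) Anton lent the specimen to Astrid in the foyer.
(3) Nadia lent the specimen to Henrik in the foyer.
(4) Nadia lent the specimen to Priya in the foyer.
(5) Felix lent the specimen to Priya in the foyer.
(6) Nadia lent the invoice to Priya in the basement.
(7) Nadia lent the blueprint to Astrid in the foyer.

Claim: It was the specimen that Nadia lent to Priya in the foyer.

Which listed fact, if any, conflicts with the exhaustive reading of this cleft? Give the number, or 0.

0

Focus of the cleft: "the specimen" (the thing). Presupposed background: Nadia as agent and Priya as recipient and in the foyer as setting.
Exhaustivity: the specimen is the only thing satisfying that background.
Every other fact differs from the presupposition on some backgrounded slot, so none challenges the exhaustivity.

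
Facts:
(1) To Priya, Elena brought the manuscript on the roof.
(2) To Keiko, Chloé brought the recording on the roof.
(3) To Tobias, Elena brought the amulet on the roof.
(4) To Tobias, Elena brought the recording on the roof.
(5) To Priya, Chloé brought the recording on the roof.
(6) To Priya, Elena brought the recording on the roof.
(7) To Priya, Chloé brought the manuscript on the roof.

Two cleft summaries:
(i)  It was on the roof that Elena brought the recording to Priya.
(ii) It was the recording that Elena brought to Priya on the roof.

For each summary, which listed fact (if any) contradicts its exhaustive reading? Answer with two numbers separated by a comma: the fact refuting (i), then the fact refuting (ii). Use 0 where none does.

(i): focus "on the roof". No fact shares agent = Elena, thing = the recording, recipient = Priya with a different setting. 0.
(ii): focus "the recording". Looking for agent = Elena, recipient = Priya, setting = on the roof with some other thing — fact (1) has the manuscript there. Refuted.

0, 1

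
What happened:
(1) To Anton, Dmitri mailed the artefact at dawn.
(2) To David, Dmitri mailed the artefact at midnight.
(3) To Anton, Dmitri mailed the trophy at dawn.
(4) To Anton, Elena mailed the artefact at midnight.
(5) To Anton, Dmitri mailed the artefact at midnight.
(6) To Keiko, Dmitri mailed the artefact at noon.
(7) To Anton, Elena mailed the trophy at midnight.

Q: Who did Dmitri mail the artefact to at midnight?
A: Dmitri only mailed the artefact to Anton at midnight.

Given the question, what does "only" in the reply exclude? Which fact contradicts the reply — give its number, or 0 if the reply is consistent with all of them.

2

Answering "Who did ... to ...?" puts focus on the recipient — here, "Anton".
So "only" ranges over recipients; the rest (agent = Dmitri, thing = the artefact, setting = at midnight) is presupposed.
Fact (2) keeps agent = Dmitri, thing = the artefact, setting = at midnight but has recipient = David; that refutes the reply.
(Fact (1) would refute a reading with focus on the setting — but that is not what the question asks.)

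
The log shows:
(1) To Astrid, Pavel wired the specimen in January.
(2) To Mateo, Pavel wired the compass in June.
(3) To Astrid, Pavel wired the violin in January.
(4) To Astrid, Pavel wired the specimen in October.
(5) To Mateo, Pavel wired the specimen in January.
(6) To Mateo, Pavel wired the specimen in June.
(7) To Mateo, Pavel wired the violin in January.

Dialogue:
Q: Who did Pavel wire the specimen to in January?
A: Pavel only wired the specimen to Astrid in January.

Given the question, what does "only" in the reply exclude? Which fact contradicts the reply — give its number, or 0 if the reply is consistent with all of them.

5

The question "Who did ... to ...?" targets the recipient, so in the reply the focus falls on "Astrid".
"Only" then excludes alternative recipients while the background — Pavel as agent and the specimen as thing and in January as setting — is held fixed.
Fact (5) shares the background with a different recipient (Mateo) — counterexample.
(Fact (4) would refute a reading with focus on the setting — but that is not what the question asks.)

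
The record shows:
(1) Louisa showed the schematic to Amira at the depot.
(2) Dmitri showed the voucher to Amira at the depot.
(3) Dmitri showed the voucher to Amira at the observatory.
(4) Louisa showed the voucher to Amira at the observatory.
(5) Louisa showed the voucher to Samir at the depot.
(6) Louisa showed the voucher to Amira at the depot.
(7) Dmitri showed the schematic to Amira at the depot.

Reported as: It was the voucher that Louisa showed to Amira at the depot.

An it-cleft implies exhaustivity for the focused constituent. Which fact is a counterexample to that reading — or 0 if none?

1

The cleft puts "the voucher" in focus and presupposes the open proposition with Louisa as agent and Amira as recipient and at the depot as setting.
Exhaustivity: the voucher is the only thing satisfying that background.
Fact (1) shares the background but with thing = the schematic; exhaustivity is violated.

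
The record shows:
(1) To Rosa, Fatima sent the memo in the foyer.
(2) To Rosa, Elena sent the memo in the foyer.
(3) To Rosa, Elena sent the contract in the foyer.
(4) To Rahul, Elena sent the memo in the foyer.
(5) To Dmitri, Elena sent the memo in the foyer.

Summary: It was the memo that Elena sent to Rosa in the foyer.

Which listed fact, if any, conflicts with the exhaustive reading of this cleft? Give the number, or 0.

Focus of the cleft: "the memo" (the thing). Presupposed background: same agent, recipient, setting (Elena / Rosa / in the foyer).
The exhaustive reading says no other thing fits that background.
Fact (3) shares the background but with thing = the contract; exhaustivity is violated.

3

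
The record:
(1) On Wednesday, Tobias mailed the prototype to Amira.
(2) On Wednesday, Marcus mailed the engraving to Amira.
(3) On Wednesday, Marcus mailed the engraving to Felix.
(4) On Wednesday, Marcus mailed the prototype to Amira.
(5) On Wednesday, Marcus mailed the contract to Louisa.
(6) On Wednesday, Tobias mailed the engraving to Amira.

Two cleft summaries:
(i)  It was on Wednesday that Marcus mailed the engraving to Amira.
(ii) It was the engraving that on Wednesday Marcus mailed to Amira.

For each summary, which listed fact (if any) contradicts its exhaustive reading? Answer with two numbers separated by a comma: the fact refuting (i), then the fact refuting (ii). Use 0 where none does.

0, 4

Summary (i) focuses "on Wednesday" (the setting); background Marcus as agent and the engraving as thing and Amira as recipient. No fact matches that background with a different setting, so 0.
Summary (ii) focuses "the engraving" (the thing); background Marcus as agent and Amira as recipient and on Wednesday as setting. Fact (4) matches that background with thing = the prototype — refutes (ii).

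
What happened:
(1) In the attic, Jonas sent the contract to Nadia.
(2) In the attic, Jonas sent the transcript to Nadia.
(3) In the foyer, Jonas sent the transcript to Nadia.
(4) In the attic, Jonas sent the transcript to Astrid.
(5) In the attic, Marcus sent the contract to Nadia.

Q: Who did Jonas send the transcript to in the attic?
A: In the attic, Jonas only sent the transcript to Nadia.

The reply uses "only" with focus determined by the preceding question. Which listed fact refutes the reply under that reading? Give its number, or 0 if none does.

Answering "Who did ... to ...?" puts focus on the recipient — here, "Nadia".
"Only" then excludes alternative recipients while the background — same agent, thing, setting (Jonas / the transcript / in the attic) — is held fixed.
Fact (4) keeps same agent, thing, setting (Jonas / the transcript / in the attic) but has recipient = Astrid; that refutes the reply.
(Fact (3) would refute a reading with focus on the setting — but that is not what the question asks.)

4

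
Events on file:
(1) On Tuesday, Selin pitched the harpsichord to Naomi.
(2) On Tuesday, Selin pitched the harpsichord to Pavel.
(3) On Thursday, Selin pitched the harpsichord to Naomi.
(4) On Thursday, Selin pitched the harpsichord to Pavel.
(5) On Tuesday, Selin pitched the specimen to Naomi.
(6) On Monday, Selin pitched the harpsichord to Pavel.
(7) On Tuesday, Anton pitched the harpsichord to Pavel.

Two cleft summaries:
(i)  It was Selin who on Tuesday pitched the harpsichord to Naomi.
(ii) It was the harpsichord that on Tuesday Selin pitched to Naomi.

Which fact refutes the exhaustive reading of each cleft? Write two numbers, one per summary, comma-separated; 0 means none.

0, 5

(i): focus "Selin". No fact shares same thing, recipient, setting (the harpsichord / Naomi / on Tuesday) with a different agent. 0.
(ii): focus "the harpsichord". Looking for same agent, recipient, setting (Selin / Naomi / on Tuesday) with some other thing — fact (5) has the specimen there. Refuted.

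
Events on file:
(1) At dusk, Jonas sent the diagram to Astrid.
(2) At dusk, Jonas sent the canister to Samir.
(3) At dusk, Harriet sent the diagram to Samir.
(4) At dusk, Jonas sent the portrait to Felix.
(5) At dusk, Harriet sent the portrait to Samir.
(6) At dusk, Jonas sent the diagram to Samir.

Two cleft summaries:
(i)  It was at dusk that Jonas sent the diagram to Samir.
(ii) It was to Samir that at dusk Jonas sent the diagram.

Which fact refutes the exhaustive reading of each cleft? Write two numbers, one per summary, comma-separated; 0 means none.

Summary (i) focuses "at dusk" (the setting); background Jonas as agent and the diagram as thing and Samir as recipient. No fact matches that background with a different setting, so 0.
Summary (ii) focuses "Samir" (the recipient); background Jonas as agent and the diagram as thing and at dusk as setting. Fact (1) matches that background with recipient = Astrid — refutes (ii).

0, 1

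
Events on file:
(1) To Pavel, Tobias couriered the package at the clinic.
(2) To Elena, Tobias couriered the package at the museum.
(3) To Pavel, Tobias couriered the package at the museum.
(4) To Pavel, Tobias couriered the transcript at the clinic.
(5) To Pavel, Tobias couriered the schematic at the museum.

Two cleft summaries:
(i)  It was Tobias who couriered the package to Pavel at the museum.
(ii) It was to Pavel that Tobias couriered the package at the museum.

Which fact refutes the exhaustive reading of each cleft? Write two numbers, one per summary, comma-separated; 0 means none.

(i): focus "Tobias". No fact shares the package as thing and Pavel as recipient and at the museum as setting with a different agent. 0.
(ii): focus "Pavel". Looking for Tobias as agent and the package as thing and at the museum as setting with some other recipient — fact (2) has Elena there. Refuted.

0, 2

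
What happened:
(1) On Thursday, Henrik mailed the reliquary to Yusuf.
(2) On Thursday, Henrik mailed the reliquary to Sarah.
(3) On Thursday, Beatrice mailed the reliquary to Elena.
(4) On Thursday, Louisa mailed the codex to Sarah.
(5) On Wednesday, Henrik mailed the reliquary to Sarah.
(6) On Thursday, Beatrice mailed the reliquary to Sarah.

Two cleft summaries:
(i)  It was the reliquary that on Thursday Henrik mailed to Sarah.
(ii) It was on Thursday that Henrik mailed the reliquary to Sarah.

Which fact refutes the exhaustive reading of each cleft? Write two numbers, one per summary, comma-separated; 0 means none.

Summary (i) focuses "the reliquary" (the thing); background Henrik as agent and Sarah as recipient and on Thursday as setting. No fact matches that background with a different thing, so 0.
Summary (ii) focuses "on Thursday" (the setting); background Henrik as agent and the reliquary as thing and Sarah as recipient. Fact (5) matches that background with setting = on Wednesday — refutes (ii).

0, 5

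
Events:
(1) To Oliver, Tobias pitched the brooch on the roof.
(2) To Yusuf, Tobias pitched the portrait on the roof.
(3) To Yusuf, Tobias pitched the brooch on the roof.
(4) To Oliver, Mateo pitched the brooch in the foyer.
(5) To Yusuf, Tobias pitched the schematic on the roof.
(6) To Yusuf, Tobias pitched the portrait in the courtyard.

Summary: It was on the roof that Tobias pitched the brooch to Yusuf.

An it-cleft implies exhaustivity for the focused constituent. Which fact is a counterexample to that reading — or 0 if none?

0

The cleft puts "on the roof" in focus and presupposes the open proposition with agent = Tobias, thing = the brooch, recipient = Yusuf.
Exhaustivity: on the roof is the only setting satisfying that background.
Every other fact differs from the presupposition on some backgrounded slot, so none challenges the exhaustivity.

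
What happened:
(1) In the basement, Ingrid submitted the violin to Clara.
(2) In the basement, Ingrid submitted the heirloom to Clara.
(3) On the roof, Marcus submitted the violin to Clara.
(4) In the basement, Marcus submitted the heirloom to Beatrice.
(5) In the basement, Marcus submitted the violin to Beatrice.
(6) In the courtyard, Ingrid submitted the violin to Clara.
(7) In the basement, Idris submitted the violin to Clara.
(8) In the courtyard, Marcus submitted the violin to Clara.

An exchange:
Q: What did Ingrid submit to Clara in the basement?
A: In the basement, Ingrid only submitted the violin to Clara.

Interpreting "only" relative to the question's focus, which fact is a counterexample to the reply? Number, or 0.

2

The question "What did ...?" targets the thing, so in the reply the focus falls on "the violin".
So "only" ranges over things; the rest (Ingrid as agent and Clara as recipient and in the basement as setting) is presupposed.
Fact (2) shares the background with a different thing (the heirloom) — counterexample.
(Fact (6) would refute a reading with focus on the setting — but that is not what the question asks.)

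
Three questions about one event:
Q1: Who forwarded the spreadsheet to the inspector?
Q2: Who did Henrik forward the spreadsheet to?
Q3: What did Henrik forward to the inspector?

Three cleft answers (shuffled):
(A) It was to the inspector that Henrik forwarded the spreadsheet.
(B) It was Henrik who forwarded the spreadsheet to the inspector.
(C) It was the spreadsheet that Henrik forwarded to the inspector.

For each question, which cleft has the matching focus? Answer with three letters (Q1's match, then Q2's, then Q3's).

Q1 asks about the subject (agent); cleft (B) focuses "Henrik", which is the subject (agent) — so Q1 → B.
Q2 asks about the recipient; cleft (A) focuses "to the inspector", which is the recipient — so Q2 → A.
Q3 asks about the direct object; cleft (C) focuses "the spreadsheet", which is the direct object — so Q3 → C.
Mapping: Q1→B, Q2→A, Q3→C.

BAC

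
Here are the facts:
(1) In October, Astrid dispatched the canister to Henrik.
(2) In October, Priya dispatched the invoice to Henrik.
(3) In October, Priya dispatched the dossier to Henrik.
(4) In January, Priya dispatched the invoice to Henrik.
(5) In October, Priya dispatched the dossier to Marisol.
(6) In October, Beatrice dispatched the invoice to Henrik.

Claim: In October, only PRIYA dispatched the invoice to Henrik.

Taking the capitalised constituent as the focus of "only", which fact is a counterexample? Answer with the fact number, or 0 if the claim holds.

6

Focus (in capitals) is "Priya" — the agent. "Only" excludes alternative agents while holding fixed thing = the invoice, recipient = Henrik, setting = in October.
Fact (6) matches on thing = the invoice, recipient = Henrik, setting = in October, but has agent = Beatrice instead. That refutes the claim.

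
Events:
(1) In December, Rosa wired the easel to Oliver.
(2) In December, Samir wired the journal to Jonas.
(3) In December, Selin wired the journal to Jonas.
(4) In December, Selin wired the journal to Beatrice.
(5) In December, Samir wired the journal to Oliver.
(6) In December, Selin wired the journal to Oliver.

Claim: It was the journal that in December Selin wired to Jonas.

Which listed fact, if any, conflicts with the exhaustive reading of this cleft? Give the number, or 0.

Focus of the cleft: "the journal" (the thing). Presupposed background: Selin as agent and Jonas as recipient and in December as setting.
The exhaustive reading says no other thing fits that background.
No listed fact matches the background with a different thing. Exhaustivity holds.

0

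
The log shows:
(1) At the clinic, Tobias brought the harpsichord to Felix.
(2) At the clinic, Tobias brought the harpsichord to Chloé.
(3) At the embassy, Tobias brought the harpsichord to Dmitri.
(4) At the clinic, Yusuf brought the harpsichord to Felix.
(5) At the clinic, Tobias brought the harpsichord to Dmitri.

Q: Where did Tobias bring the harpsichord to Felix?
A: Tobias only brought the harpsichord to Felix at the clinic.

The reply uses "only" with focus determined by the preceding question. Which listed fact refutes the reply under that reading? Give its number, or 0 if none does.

Answering "Where did ...?" puts focus on the setting — here, "at the clinic".
"Only" then excludes alternative settings while the background — agent = Tobias, thing = the harpsichord, recipient = Felix — is held fixed.
No listed fact shares that background with another setting. Nothing contradicts the reply.
(Fact (2) would refute a reading with focus on the recipient — but that is not what the question asks.)

0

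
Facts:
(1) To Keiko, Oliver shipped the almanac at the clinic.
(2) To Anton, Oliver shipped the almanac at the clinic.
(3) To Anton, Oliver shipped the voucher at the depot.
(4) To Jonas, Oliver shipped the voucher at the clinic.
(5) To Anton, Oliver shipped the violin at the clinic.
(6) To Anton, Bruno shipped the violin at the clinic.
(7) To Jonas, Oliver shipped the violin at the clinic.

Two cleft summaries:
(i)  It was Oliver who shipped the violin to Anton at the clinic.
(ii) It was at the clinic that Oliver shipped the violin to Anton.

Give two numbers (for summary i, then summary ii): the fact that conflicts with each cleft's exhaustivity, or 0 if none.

6, 0

(i): focus "Oliver". Looking for same thing, recipient, setting (the violin / Anton / at the clinic) with some other agent — fact (6) has Bruno there. Refuted.
(ii): focus "at the clinic". No fact shares same agent, thing, recipient (Oliver / the violin / Anton) with a different setting. 0.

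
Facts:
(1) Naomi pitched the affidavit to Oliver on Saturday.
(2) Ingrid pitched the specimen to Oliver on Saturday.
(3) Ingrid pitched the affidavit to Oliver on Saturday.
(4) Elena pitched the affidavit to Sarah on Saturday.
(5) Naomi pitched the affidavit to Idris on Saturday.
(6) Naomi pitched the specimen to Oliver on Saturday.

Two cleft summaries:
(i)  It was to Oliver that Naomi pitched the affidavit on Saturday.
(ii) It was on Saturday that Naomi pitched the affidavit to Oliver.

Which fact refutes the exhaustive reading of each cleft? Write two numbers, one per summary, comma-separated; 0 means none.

5, 0

Summary (i) focuses "Oliver" (the recipient); background Naomi as agent and the affidavit as thing and on Saturday as setting. Fact (5) matches that background with recipient = Idris — refutes (i).
Summary (ii) focuses "on Saturday" (the setting); background Naomi as agent and the affidavit as thing and Oliver as recipient. No fact matches that background with a different setting, so 0.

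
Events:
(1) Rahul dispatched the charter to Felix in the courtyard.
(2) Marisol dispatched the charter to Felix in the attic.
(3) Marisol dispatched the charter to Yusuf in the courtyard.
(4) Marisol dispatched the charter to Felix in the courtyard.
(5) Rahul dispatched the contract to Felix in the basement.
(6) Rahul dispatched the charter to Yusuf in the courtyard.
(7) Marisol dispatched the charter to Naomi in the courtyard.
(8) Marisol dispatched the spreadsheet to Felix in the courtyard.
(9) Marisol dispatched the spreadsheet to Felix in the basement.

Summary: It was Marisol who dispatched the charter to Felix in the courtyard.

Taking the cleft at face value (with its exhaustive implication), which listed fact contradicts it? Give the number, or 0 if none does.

1

The cleft puts "Marisol" in focus and presupposes the open proposition with the charter as thing and Felix as recipient and in the courtyard as setting.
The exhaustive reading says no other agent fits that background.
But fact (1) also has the charter as thing and Felix as recipient and in the courtyard as setting, with agent = Rahul — so the exhaustive reading fails.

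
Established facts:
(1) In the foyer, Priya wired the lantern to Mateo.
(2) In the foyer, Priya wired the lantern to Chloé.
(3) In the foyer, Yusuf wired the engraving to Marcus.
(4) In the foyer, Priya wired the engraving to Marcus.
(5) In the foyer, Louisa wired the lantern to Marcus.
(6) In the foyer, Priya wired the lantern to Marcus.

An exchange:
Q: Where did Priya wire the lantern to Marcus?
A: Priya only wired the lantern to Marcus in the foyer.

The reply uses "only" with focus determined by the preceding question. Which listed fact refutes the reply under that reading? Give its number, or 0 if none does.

0

The question "Where did ...?" targets the setting, so in the reply the focus falls on "in the foyer".
So "only" ranges over settings; the rest (Priya as agent and the lantern as thing and Marcus as recipient) is presupposed.
No listed fact shares that background with another setting. Nothing contradicts the reply.
(Fact (1) would refute a reading with focus on the recipient — but that is not what the question asks.)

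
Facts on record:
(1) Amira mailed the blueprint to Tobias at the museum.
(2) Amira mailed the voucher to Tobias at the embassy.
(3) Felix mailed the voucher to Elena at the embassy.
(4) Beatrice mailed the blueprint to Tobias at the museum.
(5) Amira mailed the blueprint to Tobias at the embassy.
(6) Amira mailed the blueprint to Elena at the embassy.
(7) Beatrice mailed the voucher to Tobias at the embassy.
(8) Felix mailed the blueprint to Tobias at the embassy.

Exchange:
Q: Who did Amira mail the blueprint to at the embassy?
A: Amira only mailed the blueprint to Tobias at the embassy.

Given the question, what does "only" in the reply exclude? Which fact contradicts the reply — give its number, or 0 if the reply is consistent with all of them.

Answering "Who did ... to ...?" puts focus on the recipient — here, "Tobias".
"Only" then excludes alternative recipients while the background — agent = Amira, thing = the blueprint, setting = at the embassy — is held fixed.
Fact (6) shares the background with a different recipient (Elena) — counterexample.
(Fact (1) would refute a reading with focus on the setting — but that is not what the question asks.)

6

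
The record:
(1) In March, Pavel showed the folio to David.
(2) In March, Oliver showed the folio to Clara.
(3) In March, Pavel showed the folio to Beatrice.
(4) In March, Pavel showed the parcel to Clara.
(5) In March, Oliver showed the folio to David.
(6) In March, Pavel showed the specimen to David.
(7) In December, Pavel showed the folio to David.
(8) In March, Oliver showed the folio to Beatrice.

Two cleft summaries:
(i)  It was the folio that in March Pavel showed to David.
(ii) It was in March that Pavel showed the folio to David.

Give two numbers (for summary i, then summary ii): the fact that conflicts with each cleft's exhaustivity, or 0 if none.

6, 7

Summary (i) focuses "the folio" (the thing); background Pavel as agent and David as recipient and in March as setting. Fact (6) matches that background with thing = the specimen — refutes (i).
Summary (ii) focuses "in March" (the setting); background Pavel as agent and the folio as thing and David as recipient. Fact (7) matches that background with setting = in December — refutes (ii).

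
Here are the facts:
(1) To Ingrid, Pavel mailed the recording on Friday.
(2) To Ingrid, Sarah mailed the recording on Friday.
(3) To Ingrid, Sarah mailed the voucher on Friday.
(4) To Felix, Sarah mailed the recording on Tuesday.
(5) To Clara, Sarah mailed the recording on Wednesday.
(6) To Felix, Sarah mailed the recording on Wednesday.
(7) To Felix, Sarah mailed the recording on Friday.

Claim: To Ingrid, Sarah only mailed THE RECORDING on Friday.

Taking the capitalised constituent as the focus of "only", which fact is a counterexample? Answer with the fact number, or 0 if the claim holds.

The capitals mark "the recording" as focus. So "only" rules out other things, with the rest (agent = Sarah, recipient = Ingrid, setting = on Friday) as background.
Fact (3) shares the background but differs in thing (the voucher) — a counterexample.

3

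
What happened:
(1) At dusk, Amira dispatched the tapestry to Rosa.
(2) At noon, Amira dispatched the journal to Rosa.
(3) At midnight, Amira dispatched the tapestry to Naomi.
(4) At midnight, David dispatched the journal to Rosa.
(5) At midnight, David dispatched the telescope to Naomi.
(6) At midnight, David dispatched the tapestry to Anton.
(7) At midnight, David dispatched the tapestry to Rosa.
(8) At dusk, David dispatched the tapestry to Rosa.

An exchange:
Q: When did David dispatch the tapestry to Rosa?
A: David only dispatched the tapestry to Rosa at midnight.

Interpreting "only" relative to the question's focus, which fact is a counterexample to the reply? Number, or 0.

Answering "When did ...?" puts focus on the setting — here, "at midnight".
So "only" ranges over settings; the rest (agent = David, thing = the tapestry, recipient = Rosa) is presupposed.
Fact (8) shares the background with a different setting (at dusk) — counterexample.
(Fact (4) would refute a reading with focus on the thing — but that is not what the question asks.)

8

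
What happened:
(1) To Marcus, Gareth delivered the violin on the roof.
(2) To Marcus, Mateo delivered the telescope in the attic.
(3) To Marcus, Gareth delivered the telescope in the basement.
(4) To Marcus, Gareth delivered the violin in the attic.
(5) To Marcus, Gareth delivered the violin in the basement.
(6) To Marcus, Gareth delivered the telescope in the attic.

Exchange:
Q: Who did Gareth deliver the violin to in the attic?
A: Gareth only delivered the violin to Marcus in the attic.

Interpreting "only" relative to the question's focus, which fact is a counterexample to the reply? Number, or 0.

0

Answering "Who did ... to ...?" puts focus on the recipient — here, "Marcus".
So "only" ranges over recipients; the rest (agent = Gareth, thing = the violin, setting = in the attic) is presupposed.
No listed fact shares that background with another recipient. Nothing contradicts the reply.
(Fact (1) would refute a reading with focus on the setting — but that is not what the question asks.)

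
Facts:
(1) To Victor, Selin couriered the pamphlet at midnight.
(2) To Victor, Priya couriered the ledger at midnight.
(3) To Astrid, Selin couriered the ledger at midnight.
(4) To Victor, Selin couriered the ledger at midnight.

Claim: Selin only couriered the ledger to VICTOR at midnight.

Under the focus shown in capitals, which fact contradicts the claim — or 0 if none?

3

The capitals mark "Victor" as focus. So "only" rules out other recipients, with the rest (agent = Selin, thing = the ledger, setting = at midnight) as background.
Fact (3) matches on agent = Selin, thing = the ledger, setting = at midnight, but has recipient = Astrid instead. That refutes the claim.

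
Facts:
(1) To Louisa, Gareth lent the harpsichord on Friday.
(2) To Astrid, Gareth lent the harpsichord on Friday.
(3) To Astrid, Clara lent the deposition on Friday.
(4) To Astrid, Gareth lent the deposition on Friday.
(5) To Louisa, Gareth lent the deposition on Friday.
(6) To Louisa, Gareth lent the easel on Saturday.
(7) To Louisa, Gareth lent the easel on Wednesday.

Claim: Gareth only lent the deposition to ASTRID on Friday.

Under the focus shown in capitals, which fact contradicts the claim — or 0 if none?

5

The capitals mark "Astrid" as focus. So "only" rules out other recipients, with the rest (same agent, thing, setting (Gareth / the deposition / on Friday)) as background.
Fact (5) matches on same agent, thing, setting (Gareth / the deposition / on Friday), but has recipient = Louisa instead. That refutes the claim.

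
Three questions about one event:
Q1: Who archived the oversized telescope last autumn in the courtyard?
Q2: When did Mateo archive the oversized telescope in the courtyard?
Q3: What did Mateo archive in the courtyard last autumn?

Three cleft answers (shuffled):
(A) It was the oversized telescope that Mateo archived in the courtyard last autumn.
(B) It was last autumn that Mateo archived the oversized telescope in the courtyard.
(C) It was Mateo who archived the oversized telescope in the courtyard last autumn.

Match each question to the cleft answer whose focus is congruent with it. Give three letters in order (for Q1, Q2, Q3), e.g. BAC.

Q1 asks about the subject (agent); cleft (C) focuses "Mateo", which is the subject (agent) — so Q1 → C.
Q2 asks about the time; cleft (B) focuses "last autumn", which is the time — so Q2 → B.
Q3 asks about the direct object; cleft (A) focuses "the oversized telescope", which is the direct object — so Q3 → A.
Mapping: Q1→C, Q2→B, Q3→A.

CBA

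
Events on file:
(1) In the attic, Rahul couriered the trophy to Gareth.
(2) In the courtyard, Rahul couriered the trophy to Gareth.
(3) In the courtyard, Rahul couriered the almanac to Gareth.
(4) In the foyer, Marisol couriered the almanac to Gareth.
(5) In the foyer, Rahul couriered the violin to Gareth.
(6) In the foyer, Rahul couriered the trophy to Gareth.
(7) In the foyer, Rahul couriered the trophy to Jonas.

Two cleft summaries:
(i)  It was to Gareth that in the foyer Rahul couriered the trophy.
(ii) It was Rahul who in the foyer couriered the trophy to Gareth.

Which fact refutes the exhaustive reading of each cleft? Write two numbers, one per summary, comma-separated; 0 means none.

7, 0

Summary (i) focuses "Gareth" (the recipient); background Rahul as agent and the trophy as thing and in the foyer as setting. Fact (7) matches that background with recipient = Jonas — refutes (i).
Summary (ii) focuses "Rahul" (the agent); background the trophy as thing and Gareth as recipient and in the foyer as setting. No fact matches that background with a different agent, so 0.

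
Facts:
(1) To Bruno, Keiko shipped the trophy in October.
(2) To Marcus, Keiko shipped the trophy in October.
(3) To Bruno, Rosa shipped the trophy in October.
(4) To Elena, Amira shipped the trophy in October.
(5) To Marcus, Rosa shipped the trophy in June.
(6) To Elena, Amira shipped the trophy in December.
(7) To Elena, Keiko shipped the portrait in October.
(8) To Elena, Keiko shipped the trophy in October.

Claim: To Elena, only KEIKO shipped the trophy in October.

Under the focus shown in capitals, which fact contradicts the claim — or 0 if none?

4

The capitals mark "Keiko" as focus. So "only" rules out other agents, with the rest (the trophy as thing and Elena as recipient and in October as setting) as background.
Fact (4) matches on the trophy as thing and Elena as recipient and in October as setting, but has agent = Amira instead. That refutes the claim.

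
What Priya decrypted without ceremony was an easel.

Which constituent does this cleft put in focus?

In a pseudo-cleft "What ... was X", the post-copular constituent X is the focus.
Here the focus is "an easel". The backgrounded (presupposed) material includes "Priya" and "without ceremony".

an easel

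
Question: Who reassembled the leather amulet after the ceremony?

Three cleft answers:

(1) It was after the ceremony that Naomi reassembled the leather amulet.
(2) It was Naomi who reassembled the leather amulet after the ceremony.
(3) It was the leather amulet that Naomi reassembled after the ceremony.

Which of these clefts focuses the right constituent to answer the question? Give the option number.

2

The question word "who" targets the subject (agent).
Option (1) clefts "after the ceremony" — the time, not what was asked.
Option (2) clefts "Naomi" — that matches what the question asks about.
Option (3) clefts "the leather amulet" — the direct object, not what was asked.
So the congruent reply is (2).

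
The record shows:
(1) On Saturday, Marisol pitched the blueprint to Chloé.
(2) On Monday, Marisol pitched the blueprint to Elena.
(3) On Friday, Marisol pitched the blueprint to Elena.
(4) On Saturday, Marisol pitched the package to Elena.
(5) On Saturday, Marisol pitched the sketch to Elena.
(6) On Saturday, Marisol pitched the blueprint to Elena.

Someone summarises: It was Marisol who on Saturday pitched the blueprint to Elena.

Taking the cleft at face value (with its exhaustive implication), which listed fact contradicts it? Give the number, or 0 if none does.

Focus of the cleft: "Marisol" (the agent). Presupposed background: the blueprint as thing and Elena as recipient and on Saturday as setting.
Exhaustivity: Marisol is the only agent satisfying that background.
Every other fact differs from the presupposition on some backgrounded slot, so none challenges the exhaustivity.

0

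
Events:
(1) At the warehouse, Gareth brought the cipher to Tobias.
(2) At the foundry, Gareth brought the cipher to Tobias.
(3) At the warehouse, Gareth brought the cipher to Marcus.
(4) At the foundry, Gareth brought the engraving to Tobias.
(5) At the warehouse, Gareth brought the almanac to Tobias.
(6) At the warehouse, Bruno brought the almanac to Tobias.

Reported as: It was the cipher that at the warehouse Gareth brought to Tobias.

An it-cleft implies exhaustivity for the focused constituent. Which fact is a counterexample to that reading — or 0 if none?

5

Focus of the cleft: "the cipher" (the thing). Presupposed background: agent = Gareth, recipient = Tobias, setting = at the warehouse.
The exhaustive reading says no other thing fits that background.
But fact (5) also has agent = Gareth, recipient = Tobias, setting = at the warehouse, with thing = the almanac — so the exhaustive reading fails.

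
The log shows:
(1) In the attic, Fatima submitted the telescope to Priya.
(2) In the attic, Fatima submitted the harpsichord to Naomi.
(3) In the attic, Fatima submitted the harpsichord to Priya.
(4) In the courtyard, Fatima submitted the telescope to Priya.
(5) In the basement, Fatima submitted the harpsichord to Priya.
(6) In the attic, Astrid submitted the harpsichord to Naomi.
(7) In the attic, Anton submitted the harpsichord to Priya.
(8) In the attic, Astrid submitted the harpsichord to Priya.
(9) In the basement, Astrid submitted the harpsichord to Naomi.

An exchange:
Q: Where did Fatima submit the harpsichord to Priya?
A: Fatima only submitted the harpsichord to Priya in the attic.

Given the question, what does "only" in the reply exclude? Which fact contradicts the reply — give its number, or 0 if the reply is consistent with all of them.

The question "Where did ...?" targets the setting, so in the reply the focus falls on "in the attic".
So "only" ranges over settings; the rest (agent = Fatima, thing = the harpsichord, recipient = Priya) is presupposed.
Fact (5) keeps agent = Fatima, thing = the harpsichord, recipient = Priya but has setting = in the basement; that refutes the reply.
(Fact (1) would refute a reading with focus on the thing — but that is not what the question asks.)

5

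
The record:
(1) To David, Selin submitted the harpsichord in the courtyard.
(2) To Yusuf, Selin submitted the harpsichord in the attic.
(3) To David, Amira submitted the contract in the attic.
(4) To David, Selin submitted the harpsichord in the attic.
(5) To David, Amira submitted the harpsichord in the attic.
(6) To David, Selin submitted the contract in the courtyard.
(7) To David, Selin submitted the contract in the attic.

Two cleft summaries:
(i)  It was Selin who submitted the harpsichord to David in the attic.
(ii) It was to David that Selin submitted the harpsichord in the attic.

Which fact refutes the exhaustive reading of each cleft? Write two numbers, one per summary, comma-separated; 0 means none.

5, 2

Summary (i) focuses "Selin" (the agent); background the harpsichord as thing and David as recipient and in the attic as setting. Fact (5) matches that background with agent = Amira — refutes (i).
Summary (ii) focuses "David" (the recipient); background Selin as agent and the harpsichord as thing and in the attic as setting. Fact (2) matches that background with recipient = Yusuf — refutes (ii).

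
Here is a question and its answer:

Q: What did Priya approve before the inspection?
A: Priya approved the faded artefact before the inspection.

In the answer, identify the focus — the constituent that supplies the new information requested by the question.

The wh-word "what" asks about the direct object.
In the answer, "Priya" and "before the inspection" are given — repeated from the question.
The constituent filling the direct object gap is "the faded artefact"; that is the focus and would carry nuclear stress.

the faded artefact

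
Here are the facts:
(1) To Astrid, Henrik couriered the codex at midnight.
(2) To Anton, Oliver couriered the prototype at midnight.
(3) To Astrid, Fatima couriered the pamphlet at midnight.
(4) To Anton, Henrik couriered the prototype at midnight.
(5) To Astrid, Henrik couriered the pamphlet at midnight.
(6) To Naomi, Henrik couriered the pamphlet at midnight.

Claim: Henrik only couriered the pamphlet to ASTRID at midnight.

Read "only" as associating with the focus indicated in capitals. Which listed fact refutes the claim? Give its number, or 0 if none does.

6

The capitals mark "Astrid" as focus. So "only" rules out other recipients, with the rest (Henrik as agent and the pamphlet as thing and at midnight as setting) as background.
Fact (6) matches on Henrik as agent and the pamphlet as thing and at midnight as setting, but has recipient = Naomi instead. That refutes the claim.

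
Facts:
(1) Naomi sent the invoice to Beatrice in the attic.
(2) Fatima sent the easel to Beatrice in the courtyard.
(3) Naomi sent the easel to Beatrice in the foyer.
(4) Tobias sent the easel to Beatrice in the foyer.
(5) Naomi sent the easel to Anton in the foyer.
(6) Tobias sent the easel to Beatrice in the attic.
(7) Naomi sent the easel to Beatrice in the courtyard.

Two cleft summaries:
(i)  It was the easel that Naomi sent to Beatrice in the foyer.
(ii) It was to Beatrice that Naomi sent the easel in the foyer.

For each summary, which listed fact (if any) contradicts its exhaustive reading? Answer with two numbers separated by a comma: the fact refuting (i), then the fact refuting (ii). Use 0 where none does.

(i): focus "the easel". No fact shares agent = Naomi, recipient = Beatrice, setting = in the foyer with a different thing. 0.
(ii): focus "Beatrice". Looking for agent = Naomi, thing = the easel, setting = in the foyer with some other recipient — fact (5) has Anton there. Refuted.

0, 5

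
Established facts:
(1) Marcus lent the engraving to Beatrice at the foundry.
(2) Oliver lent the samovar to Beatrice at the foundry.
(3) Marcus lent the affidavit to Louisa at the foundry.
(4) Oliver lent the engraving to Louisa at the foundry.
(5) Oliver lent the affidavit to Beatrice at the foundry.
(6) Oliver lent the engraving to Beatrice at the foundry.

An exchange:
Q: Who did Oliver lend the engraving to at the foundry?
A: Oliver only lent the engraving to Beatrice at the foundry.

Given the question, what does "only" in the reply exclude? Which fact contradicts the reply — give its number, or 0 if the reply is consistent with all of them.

4

The question "Who did ... to ...?" targets the recipient, so in the reply the focus falls on "Beatrice".
So "only" ranges over recipients; the rest (same agent, thing, setting (Oliver / the engraving / at the foundry)) is presupposed.
Fact (4) shares the background with a different recipient (Louisa) — counterexample.
(Fact (2) would refute a reading with focus on the thing — but that is not what the question asks.)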